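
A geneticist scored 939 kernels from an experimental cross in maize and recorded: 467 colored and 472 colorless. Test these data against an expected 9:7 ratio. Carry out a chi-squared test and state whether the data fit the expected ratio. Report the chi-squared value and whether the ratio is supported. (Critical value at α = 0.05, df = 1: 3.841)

16.202; not consistent

Under the 9:7 hypothesis (Σ ratio = 16, N = 939):
  colored: 939 × 9/16 = 528.1875
  colorless: 939 × 7/16 = 410.8125
χ² = Σ (O − E)² / E
  colored: (467 − 528.1875)² / 528.1875 = 7.0882
  colorless: (472 − 410.8125)² / 410.8125 = 9.1134
χ² = 7.0882 + 9.1134 = 16.2016 ≈ 16.202
Degrees of freedom = 2 − 1 = 1; critical value at α = 0.05 is 3.841.
Since 16.202 > 3.841, we reject the null hypothesis — the data do not fit the 9:7 ratio.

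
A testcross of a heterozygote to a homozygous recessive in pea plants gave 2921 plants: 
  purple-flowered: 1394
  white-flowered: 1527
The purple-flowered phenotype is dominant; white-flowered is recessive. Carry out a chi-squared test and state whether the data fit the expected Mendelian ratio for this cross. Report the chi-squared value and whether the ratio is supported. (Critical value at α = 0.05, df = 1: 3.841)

6.056; not consistent

A testcross of a heterozygote (Aa × aa) gives a 1:1 phenotypic ratio.
Total ratio parts = 2. Expected numbers out of 2921:
  purple-flowered: 2921 × 1/2 = 1460.5
  white-flowered: 2921 × 1/2 = 1460.5
χ² = Σ (O − E)² / E
  purple-flowered: (1394 − 1460.5)² / 1460.5 = 3.0279
  white-flowered: (1527 − 1460.5)² / 1460.5 = 3.0279
χ² = 3.0279 + 3.0279 = 6.0558 ≈ 6.056
Degrees of freedom = 2 − 1 = 1; critical value at α = 0.05 is 3.841.
Since 6.056 > 3.841, we reject the null hypothesis — the data do not fit the 1:1 ratio.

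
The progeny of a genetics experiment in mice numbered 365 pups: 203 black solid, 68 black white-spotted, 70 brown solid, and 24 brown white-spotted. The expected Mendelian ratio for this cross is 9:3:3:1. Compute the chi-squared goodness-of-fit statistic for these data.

0.126

The 9:3:3:1 ratio has 16 parts, so with N = 365 the expected counts are:
  black solid: 365 × 9/16 = 205.3125
  black white-spotted: 365 × 3/16 = 68.4375
  brown solid: 365 × 3/16 = 68.4375
  brown white-spotted: 365 × 1/16 = 22.8125
χ² = Σ (O − E)² / E
  black solid: (203 − 205.3125)² / 205.3125 = 0.0260
  black white-spotted: (68 − 68.4375)² / 68.4375 = 0.0028
  brown solid: (70 − 68.4375)² / 68.4375 = 0.0357
  brown white-spotted: (24 − 22.8125)² / 22.8125 = 0.0618
χ² = 0.0260 + 0.0028 + 0.0357 + 0.0618 = 0.1263 ≈ 0.126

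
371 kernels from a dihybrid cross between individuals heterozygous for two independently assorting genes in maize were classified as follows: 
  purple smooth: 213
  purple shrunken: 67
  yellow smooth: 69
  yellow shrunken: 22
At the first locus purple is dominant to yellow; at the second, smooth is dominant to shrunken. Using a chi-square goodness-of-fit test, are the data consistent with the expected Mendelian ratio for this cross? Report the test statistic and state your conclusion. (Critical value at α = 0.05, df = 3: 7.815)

0.249; consistent

A dihybrid F₂ with independent assortment and complete dominance at both loci gives a 9:3:3:1 phenotypic ratio.
Expected counts for N = 371 under a 9:3:3:1 ratio (total parts = 16):
  purple smooth: 371 × 9/16 = 208.6875
  purple shrunken: 371 × 3/16 = 69.5625
  yellow smooth: 371 × 3/16 = 69.5625
  yellow shrunken: 371 × 1/16 = 23.1875
χ² = Σ (O − E)² / E
  purple smooth: (213 − 208.6875)² / 208.6875 = 0.0891
  purple shrunken: (67 − 69.5625)² / 69.5625 = 0.0944
  yellow smooth: (69 − 69.5625)² / 69.5625 = 0.0045
  yellow shrunken: (22 − 23.1875)² / 23.1875 = 0.0608
χ² = 0.0891 + 0.0944 + 0.0045 + 0.0608 = 0.2488 ≈ 0.249
Degrees of freedom = 4 − 1 = 3; critical value at α = 0.05 is 7.815.
Since 0.249 < 7.815, we fail to reject the null hypothesis — the data are consistent with the 9:3:3:1 ratio.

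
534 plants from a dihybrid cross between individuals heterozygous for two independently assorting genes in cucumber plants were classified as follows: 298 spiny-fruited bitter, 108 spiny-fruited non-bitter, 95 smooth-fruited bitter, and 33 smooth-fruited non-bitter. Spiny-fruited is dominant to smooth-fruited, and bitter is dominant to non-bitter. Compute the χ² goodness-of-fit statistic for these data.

0.905

A dihybrid F₂ with independent assortment and complete dominance at both loci gives a 9:3:3:1 phenotypic ratio.
Expected counts for N = 534 under a 9:3:3:1 ratio (total parts = 16):
  spiny-fruited bitter: 534 × 9/16 = 300.375
  spiny-fruited non-bitter: 534 × 3/16 = 100.125
  smooth-fruited bitter: 534 × 3/16 = 100.125
  smooth-fruited non-bitter: 534 × 1/16 = 33.375
χ² = Σ (O − E)² / E
  spiny-fruited bitter: (298 − 300.375)² / 300.375 = 0.0188
  spiny-fruited non-bitter: (108 − 100.125)² / 100.125 = 0.6194
  smooth-fruited bitter: (95 − 100.125)² / 100.125 = 0.2623
  smooth-fruited non-bitter: (33 − 33.375)² / 33.375 = 0.0042
χ² = 0.0188 + 0.6194 + 0.2623 + 0.0042 = 0.9047 ≈ 0.905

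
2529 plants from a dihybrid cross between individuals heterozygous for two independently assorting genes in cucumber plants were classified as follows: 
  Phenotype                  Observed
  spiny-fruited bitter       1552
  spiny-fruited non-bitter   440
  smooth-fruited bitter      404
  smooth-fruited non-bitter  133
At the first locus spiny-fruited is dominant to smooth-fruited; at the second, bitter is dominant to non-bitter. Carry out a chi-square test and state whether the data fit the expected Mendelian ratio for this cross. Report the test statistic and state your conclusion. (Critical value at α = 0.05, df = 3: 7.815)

28.605; not consistent

A dihybrid F₂ with independent assortment and complete dominance at both loci gives a 9:3:3:1 phenotypic ratio.
Under the 9:3:3:1 hypothesis (Σ ratio = 16, N = 2529):
  spiny-fruited bitter: 2529 × 9/16 = 1422.5625
  spiny-fruited non-bitter: 2529 × 3/16 = 474.1875
  smooth-fruited bitter: 2529 × 3/16 = 474.1875
  smooth-fruited non-bitter: 2529 × 1/16 = 158.0625
χ² = Σ (O − E)² / E
  spiny-fruited bitter: (1552 − 1422.5625)² / 1422.5625 = 11.7774
  spiny-fruited non-bitter: (440 − 474.1875)² / 474.1875 = 2.4648
  smooth-fruited bitter: (404 − 474.1875)² / 474.1875 = 10.3889
  smooth-fruited non-bitter: (133 − 158.0625)² / 158.0625 = 3.9739
χ² = 11.7774 + 2.4648 + 10.3889 + 3.9739 = 28.605
Degrees of freedom = 4 − 1 = 3; critical value at α = 0.05 is 7.815.
Since 28.605 > 7.815, we reject the null hypothesis — the data do not fit the 9:3:3:1 ratio.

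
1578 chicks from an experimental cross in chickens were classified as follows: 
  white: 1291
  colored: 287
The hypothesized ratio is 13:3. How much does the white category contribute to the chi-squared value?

Under the 13:3 hypothesis (Σ ratio = 16, N = 1578):
  white: 1578 × 13/16 = 1282.125
  colored: 1578 × 3/16 = 295.875
Contribution of white: (1291 − 1282.125)² / 1282.125 = 0.0614

0.061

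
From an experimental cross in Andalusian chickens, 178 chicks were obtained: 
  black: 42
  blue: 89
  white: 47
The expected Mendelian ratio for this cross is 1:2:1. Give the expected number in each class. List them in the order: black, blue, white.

44.5, 89, 44.5

Expected counts for N = 178 under a 1:2:1 ratio (total parts = 4):
  black: 178 × 1/4 = 44.5
  blue: 178 × 2/4 = 89
  white: 178 × 1/4 = 44.5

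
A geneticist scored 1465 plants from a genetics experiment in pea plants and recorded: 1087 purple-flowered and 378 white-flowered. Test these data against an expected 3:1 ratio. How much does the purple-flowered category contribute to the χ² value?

The 3:1 ratio has 4 parts, so with N = 1465 the expected counts are:
  purple-flowered: 1465 × 3/4 = 1098.75
  white-flowered: 1465 × 1/4 = 366.25
Contribution of purple-flowered: (1087 − 1098.75)² / 1098.75 = 0.1257

0.126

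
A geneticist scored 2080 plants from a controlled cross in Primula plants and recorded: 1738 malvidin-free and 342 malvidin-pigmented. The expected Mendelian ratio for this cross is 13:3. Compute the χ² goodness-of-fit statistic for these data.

Under the 13:3 hypothesis (Σ ratio = 16, N = 2080):
  malvidin-free: 2080 × 13/16 = 1690
  malvidin-pigmented: 2080 × 3/16 = 390
χ² = Σ (O − E)² / E
  malvidin-free: (1738 − 1690)² / 1690 = 1.3633
  malvidin-pigmented: (342 − 390)² / 390 = 5.9077
χ² = 1.3633 + 5.9077 = 7.271

7.271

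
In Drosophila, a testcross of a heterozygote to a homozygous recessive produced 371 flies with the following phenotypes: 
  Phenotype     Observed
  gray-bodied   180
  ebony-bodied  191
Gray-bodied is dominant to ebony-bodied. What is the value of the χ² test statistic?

0.326

A testcross of a heterozygote (Aa × aa) gives a 1:1 phenotypic ratio.
The 1:1 ratio has 2 parts, so with N = 371 the expected counts are:
  gray-bodied: 371 × 1/2 = 185.5
  ebony-bodied: 371 × 1/2 = 185.5
χ² = Σ (O − E)² / E
  gray-bodied: (180 − 185.5)² / 185.5 = 0.1631
  ebony-bodied: (191 − 185.5)² / 185.5 = 0.1631
χ² = 0.1631 + 0.1631 = 0.3262 ≈ 0.326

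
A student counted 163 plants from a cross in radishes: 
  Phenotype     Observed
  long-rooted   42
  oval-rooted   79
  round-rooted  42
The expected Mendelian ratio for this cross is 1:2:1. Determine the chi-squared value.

0.153

The 1:2:1 ratio has 4 parts, so with N = 163 the expected counts are:
  long-rooted: 163 × 1/4 = 40.75
  oval-rooted: 163 × 2/4 = 81.5
  round-rooted: 163 × 1/4 = 40.75
χ² = Σ (O − E)² / E
  long-rooted: (42 − 40.75)² / 40.75 = 0.0383
  oval-rooted: (79 − 81.5)² / 81.5 = 0.0767
  round-rooted: (42 − 40.75)² / 40.75 = 0.0383
χ² = 0.0383 + 0.0767 + 0.0383 = 0.1533 ≈ 0.153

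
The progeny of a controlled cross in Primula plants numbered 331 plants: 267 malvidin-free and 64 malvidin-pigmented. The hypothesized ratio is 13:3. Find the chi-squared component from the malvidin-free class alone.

0.014

Under the 13:3 hypothesis (Σ ratio = 16, N = 331):
  malvidin-free: 331 × 13/16 = 268.9375
  malvidin-pigmented: 331 × 3/16 = 62.0625
Contribution of malvidin-free: (267 − 268.9375)² / 268.9375 = 0.0140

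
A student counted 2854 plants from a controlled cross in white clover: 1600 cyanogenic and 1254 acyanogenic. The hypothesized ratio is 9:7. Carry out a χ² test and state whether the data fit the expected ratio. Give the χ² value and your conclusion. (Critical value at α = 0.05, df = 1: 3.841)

0.041; consistent

Expected counts for N = 2854 under a 9:7 ratio (total parts = 16):
  cyanogenic: 2854 × 9/16 = 1605.375
  acyanogenic: 2854 × 7/16 = 1248.625
χ² = Σ (O − E)² / E
  cyanogenic: (1600 − 1605.375)² / 1605.375 = 0.0180
  acyanogenic: (1254 − 1248.625)² / 1248.625 = 0.0231
χ² = 0.0180 + 0.0231 = 0.0411 ≈ 0.041
Degrees of freedom = 2 − 1 = 1; critical value at α = 0.05 is 3.841.
Since 0.041 < 3.841, we fail to reject the null hypothesis — the data are consistent with the 9:7 ratio.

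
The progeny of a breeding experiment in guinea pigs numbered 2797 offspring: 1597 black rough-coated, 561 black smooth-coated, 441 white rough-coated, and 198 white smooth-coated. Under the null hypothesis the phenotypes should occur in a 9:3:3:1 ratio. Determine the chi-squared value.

Total ratio parts = 16. Expected numbers out of 2797:
  black rough-coated: 2797 × 9/16 = 1573.3125
  black smooth-coated: 2797 × 3/16 = 524.4375
  white rough-coated: 2797 × 3/16 = 524.4375
  white smooth-coated: 2797 × 1/16 = 174.8125
χ² = Σ (O − E)² / E
  black rough-coated: (1597 − 1573.3125)² / 1573.3125 = 0.3566
  black smooth-coated: (561 − 524.4375)² / 524.4375 = 2.5490
  white rough-coated: (441 − 524.4375)² / 524.4375 = 13.2748
  white smooth-coated: (198 − 174.8125)² / 174.8125 = 3.0756
χ² = 0.3566 + 2.5490 + 13.2748 + 3.0756 = 19.256

19.256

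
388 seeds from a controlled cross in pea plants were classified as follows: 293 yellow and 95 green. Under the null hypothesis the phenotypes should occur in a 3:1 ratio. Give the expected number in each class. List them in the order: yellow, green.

Under the 3:1 hypothesis (Σ ratio = 4, N = 388):
  yellow: 388 × 3/4 = 291
  green: 388 × 1/4 = 97

291, 97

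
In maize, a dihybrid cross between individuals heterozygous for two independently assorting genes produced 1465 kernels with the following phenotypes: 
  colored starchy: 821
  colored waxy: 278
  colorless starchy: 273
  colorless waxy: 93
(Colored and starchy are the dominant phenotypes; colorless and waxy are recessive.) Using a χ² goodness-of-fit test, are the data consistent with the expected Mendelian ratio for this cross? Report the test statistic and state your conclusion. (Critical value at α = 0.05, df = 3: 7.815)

0.084; consistent

A dihybrid F₂ with independent assortment and complete dominance at both loci gives a 9:3:3:1 phenotypic ratio.
The 9:3:3:1 ratio has 16 parts, so with N = 1465 the expected counts are:
  colored starchy: 1465 × 9/16 = 824.0625
  colored waxy: 1465 × 3/16 = 274.6875
  colorless starchy: 1465 × 3/16 = 274.6875
  colorless waxy: 1465 × 1/16 = 91.5625
χ² = Σ (O − E)² / E
  colored starchy: (821 − 824.0625)² / 824.0625 = 0.0114
  colored waxy: (278 − 274.6875)² / 274.6875 = 0.0399
  colorless starchy: (273 − 274.6875)² / 274.6875 = 0.0104
  colorless waxy: (93 − 91.5625)² / 91.5625 = 0.0226
χ² = 0.0114 + 0.0399 + 0.0104 + 0.0226 = 0.0843 ≈ 0.084
Degrees of freedom = 4 − 1 = 3; critical value at α = 0.05 is 7.815.
Since 0.084 < 7.815, we fail to reject the null hypothesis — the data are consistent with the 9:3:3:1 ratio.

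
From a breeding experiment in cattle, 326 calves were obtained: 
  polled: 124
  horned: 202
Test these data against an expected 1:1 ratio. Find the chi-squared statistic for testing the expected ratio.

18.663

Under the 1:1 hypothesis (Σ ratio = 2, N = 326):
  polled: 326 × 1/2 = 163
  horned: 326 × 1/2 = 163
χ² = Σ (O − E)² / E
  polled: (124 − 163)² / 163 = 9.3313
  horned: (202 − 163)² / 163 = 9.3313
χ² = 9.3313 + 9.3313 = 18.6626 ≈ 18.663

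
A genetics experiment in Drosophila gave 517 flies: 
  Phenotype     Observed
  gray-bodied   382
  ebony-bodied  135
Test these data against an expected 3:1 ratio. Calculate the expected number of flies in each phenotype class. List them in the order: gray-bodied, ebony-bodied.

Expected counts for N = 517 under a 3:1 ratio (total parts = 4):
  gray-bodied: 517 × 3/4 = 387.75
  ebony-bodied: 517 × 1/4 = 129.25

387.75, 129.25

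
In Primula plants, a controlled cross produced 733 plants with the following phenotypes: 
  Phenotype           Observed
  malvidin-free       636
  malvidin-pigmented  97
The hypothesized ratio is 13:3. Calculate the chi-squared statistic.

Expected counts for N = 733 under a 13:3 ratio (total parts = 16):
  malvidin-free: 733 × 13/16 = 595.5625
  malvidin-pigmented: 733 × 3/16 = 137.4375
χ² = Σ (O − E)² / E
  malvidin-free: (636 − 595.5625)² / 595.5625 = 2.7456
  malvidin-pigmented: (97 − 137.4375)² / 137.4375 = 11.8977
χ² = 2.7456 + 11.8977 = 14.6433 ≈ 14.643

14.643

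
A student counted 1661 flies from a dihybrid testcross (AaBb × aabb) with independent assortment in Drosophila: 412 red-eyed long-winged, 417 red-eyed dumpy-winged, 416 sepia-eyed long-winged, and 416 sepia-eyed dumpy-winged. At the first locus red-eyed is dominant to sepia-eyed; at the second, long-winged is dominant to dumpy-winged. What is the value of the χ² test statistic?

0.036

A dihybrid testcross with independent assortment gives a 1:1:1:1 ratio.
Under the 1:1:1:1 hypothesis (Σ ratio = 4, N = 1661):
  red-eyed long-winged: 1661 × 1/4 = 415.25
  red-eyed dumpy-winged: 1661 × 1/4 = 415.25
  sepia-eyed long-winged: 1661 × 1/4 = 415.25
  sepia-eyed dumpy-winged: 1661 × 1/4 = 415.25
χ² = Σ (O − E)² / E
  red-eyed long-winged: (412 − 415.25)² / 415.25 = 0.0254
  red-eyed dumpy-winged: (417 − 415.25)² / 415.25 = 0.0074
  sepia-eyed long-winged: (416 − 415.25)² / 415.25 = 0.0014
  sepia-eyed dumpy-winged: (416 − 415.25)² / 415.25 = 0.0014
χ² = 0.0254 + 0.0074 + 0.0014 + 0.0014 = 0.0356 ≈ 0.036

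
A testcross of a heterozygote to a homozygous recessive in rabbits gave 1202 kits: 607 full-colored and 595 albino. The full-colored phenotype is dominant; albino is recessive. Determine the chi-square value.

A testcross of a heterozygote (Aa × aa) gives a 1:1 phenotypic ratio.
Expected counts for N = 1202 under a 1:1 ratio (total parts = 2):
  full-colored: 1202 × 1/2 = 601
  albino: 1202 × 1/2 = 601
χ² = Σ (O − E)² / E
  full-colored: (607 − 601)² / 601 = 0.0599
  albino: (595 − 601)² / 601 = 0.0599
χ² = 0.0599 + 0.0599 = 0.1198 ≈ 0.120

0.120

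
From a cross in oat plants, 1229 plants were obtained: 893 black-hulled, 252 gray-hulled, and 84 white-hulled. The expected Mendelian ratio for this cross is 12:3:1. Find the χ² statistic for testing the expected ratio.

Under the 12:3:1 hypothesis (Σ ratio = 16, N = 1229):
  black-hulled: 1229 × 12/16 = 921.75
  gray-hulled: 1229 × 3/16 = 230.4375
  white-hulled: 1229 × 1/16 = 76.8125
χ² = Σ (O − E)² / E
  black-hulled: (893 − 921.75)² / 921.75 = 0.8967
  gray-hulled: (252 − 230.4375)² / 230.4375 = 2.0176
  white-hulled: (84 − 76.8125)² / 76.8125 = 0.6725
χ² = 0.8967 + 2.0176 + 0.6725 = 3.5868 ≈ 3.587

3.587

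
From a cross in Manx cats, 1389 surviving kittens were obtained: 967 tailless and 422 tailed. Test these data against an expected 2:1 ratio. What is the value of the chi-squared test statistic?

5.446

Under the 2:1 hypothesis (Σ ratio = 3, N = 1389):
  tailless: 1389 × 2/3 = 926
  tailed: 1389 × 1/3 = 463
χ² = Σ (O − E)² / E
  tailless: (967 − 926)² / 926 = 1.8153
  tailed: (422 − 463)² / 463 = 3.6307
χ² = 1.8153 + 3.6307 = 5.446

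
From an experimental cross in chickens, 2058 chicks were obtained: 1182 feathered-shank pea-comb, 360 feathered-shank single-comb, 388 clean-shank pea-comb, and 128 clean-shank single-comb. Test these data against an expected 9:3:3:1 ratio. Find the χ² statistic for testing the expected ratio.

2.263

Total ratio parts = 16. Expected numbers out of 2058:
  feathered-shank pea-comb: 2058 × 9/16 = 1157.625
  feathered-shank single-comb: 2058 × 3/16 = 385.875
  clean-shank pea-comb: 2058 × 3/16 = 385.875
  clean-shank single-comb: 2058 × 1/16 = 128.625
χ² = Σ (O − E)² / E
  feathered-shank pea-comb: (1182 − 1157.625)² / 1157.625 = 0.5132
  feathered-shank single-comb: (360 − 385.875)² / 385.875 = 1.7351
  clean-shank pea-comb: (388 − 385.875)² / 385.875 = 0.0117
  clean-shank single-comb: (128 − 128.625)² / 128.625 = 0.0030
χ² = 0.5132 + 1.7351 + 0.0117 + 0.0030 = 2.263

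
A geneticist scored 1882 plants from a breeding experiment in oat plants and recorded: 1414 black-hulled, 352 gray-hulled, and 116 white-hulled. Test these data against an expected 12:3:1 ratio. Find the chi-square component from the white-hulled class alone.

0.022

Under the 12:3:1 hypothesis (Σ ratio = 16, N = 1882):
  black-hulled: 1882 × 12/16 = 1411.5
  gray-hulled: 1882 × 3/16 = 352.875
  white-hulled: 1882 × 1/16 = 117.625
Contribution of white-hulled: (116 − 117.625)² / 117.625 = 0.0224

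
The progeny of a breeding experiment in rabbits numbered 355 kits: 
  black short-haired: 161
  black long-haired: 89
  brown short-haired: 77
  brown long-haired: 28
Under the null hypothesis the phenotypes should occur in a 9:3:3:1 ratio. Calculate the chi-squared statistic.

Total ratio parts = 16. Expected numbers out of 355:
  black short-haired: 355 × 9/16 = 199.6875
  black long-haired: 355 × 3/16 = 66.5625
  brown short-haired: 355 × 3/16 = 66.5625
  brown long-haired: 355 × 1/16 = 22.1875
χ² = Σ (O − E)² / E
  black short-haired: (161 − 199.6875)² / 199.6875 = 7.4953
  black long-haired: (89 − 66.5625)² / 66.5625 = 7.5634
  brown short-haired: (77 − 66.5625)² / 66.5625 = 1.6367
  brown long-haired: (28 − 22.1875)² / 22.1875 = 1.5227
χ² = 7.4953 + 7.5634 + 1.6367 + 1.5227 = 18.2181 ≈ 18.218

18.218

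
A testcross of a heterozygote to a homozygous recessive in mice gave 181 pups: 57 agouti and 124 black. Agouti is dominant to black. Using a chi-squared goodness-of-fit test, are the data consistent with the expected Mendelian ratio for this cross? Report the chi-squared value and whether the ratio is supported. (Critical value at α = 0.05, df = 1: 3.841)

A testcross of a heterozygote (Aa × aa) gives a 1:1 phenotypic ratio.
Under the 1:1 hypothesis (Σ ratio = 2, N = 181):
  agouti: 181 × 1/2 = 90.5
  black: 181 × 1/2 = 90.5
χ² = Σ (O − E)² / E
  agouti: (57 − 90.5)² / 90.5 = 12.4006
  black: (124 − 90.5)² / 90.5 = 12.4006
χ² = 12.4006 + 12.4006 = 24.8012 ≈ 24.801
Degrees of freedom = 2 − 1 = 1; critical value at α = 0.05 is 3.841.
Since 24.801 > 3.841, we reject the null hypothesis — the data do not fit the 1:1 ratio.

24.801; not consistent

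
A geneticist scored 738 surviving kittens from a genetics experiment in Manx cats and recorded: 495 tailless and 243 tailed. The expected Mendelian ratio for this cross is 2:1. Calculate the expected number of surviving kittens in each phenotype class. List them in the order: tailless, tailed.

The 2:1 ratio has 3 parts, so with N = 738 the expected counts are:
  tailless: 738 × 2/3 = 492
  tailed: 738 × 1/3 = 246

492, 246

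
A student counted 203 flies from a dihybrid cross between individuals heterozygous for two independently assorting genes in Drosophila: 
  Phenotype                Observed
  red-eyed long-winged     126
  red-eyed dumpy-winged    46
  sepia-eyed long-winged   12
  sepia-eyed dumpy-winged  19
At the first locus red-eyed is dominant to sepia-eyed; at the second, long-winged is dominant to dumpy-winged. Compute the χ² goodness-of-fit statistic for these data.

A dihybrid F₂ with independent assortment and complete dominance at both loci gives a 9:3:3:1 phenotypic ratio.
Total ratio parts = 16. Expected numbers out of 203:
  red-eyed long-winged: 203 × 9/16 = 114.1875
  red-eyed dumpy-winged: 203 × 3/16 = 38.0625
  sepia-eyed long-winged: 203 × 3/16 = 38.0625
  sepia-eyed dumpy-winged: 203 × 1/16 = 12.6875
χ² = Σ (O − E)² / E
  red-eyed long-winged: (126 − 114.1875)² / 114.1875 = 1.2220
  red-eyed dumpy-winged: (46 − 38.0625)² / 38.0625 = 1.6553
  sepia-eyed long-winged: (12 − 38.0625)² / 38.0625 = 17.8458
  sepia-eyed dumpy-winged: (19 − 12.6875)² / 12.6875 = 3.1407
χ² = 1.2220 + 1.6553 + 17.8458 + 3.1407 = 23.8638 ≈ 23.864

23.864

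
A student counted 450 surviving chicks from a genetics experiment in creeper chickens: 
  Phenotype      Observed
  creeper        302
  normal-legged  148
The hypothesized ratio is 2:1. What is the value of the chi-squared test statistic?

0.040

The 2:1 ratio has 3 parts, so with N = 450 the expected counts are:
  creeper: 450 × 2/3 = 300
  normal-legged: 450 × 1/3 = 150
χ² = Σ (O − E)² / E
  creeper: (302 − 300)² / 300 = 0.0133
  normal-legged: (148 − 150)² / 150 = 0.0267
χ² = 0.0133 + 0.0267 = 0.040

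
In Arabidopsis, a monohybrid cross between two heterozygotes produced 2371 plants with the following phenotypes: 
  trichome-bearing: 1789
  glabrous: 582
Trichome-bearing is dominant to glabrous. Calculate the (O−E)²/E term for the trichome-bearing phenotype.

0.065

For a monohybrid cross between heterozygotes with complete dominance, the expected phenotypic ratio is 3:1.
Total ratio parts = 4. Expected numbers out of 2371:
  trichome-bearing: 2371 × 3/4 = 1778.25
  glabrous: 2371 × 1/4 = 592.75
Contribution of trichome-bearing: (1789 − 1778.25)² / 1778.25 = 0.0650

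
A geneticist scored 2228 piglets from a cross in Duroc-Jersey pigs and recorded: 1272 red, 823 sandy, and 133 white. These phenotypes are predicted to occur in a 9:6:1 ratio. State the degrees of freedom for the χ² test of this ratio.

2

A goodness-of-fit test with 3 phenotype classes has df = 3 − 1 = 2.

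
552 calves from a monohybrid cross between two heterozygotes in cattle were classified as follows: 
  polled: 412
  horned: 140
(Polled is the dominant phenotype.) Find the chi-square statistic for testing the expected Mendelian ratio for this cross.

0.039

For a monohybrid cross between heterozygotes with complete dominance, the expected phenotypic ratio is 3:1.
Expected counts for N = 552 under a 3:1 ratio (total parts = 4):
  polled: 552 × 3/4 = 414
  horned: 552 × 1/4 = 138
χ² = Σ (O − E)² / E
  polled: (412 − 414)² / 414 = 0.0097
  horned: (140 − 138)² / 138 = 0.0290
χ² = 0.0097 + 0.0290 = 0.0387 ≈ 0.039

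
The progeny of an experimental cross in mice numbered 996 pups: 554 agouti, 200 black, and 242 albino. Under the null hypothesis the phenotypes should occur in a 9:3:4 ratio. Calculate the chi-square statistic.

The 9:3:4 ratio has 16 parts, so with N = 996 the expected counts are:
  agouti: 996 × 9/16 = 560.25
  black: 996 × 3/16 = 186.75
  albino: 996 × 4/16 = 249
χ² = Σ (O − E)² / E
  agouti: (554 − 560.25)² / 560.25 = 0.0697
  black: (200 − 186.75)² / 186.75 = 0.9401
  albino: (242 − 249)² / 249 = 0.1968
χ² = 0.0697 + 0.9401 + 0.1968 = 1.2066 ≈ 1.207

1.207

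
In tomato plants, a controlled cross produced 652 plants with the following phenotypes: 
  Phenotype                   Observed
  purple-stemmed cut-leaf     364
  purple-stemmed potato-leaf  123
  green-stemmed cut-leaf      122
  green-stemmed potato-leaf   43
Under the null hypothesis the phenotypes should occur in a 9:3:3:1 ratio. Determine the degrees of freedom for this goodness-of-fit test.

A goodness-of-fit test with 4 phenotype classes has df = 4 − 1 = 3.

3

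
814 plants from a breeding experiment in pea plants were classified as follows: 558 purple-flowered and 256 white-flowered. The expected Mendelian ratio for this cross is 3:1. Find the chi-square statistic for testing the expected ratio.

Expected counts for N = 814 under a 3:1 ratio (total parts = 4):
  purple-flowered: 814 × 3/4 = 610.5
  white-flowered: 814 × 1/4 = 203.5
χ² = Σ (O − E)² / E
  purple-flowered: (558 − 610.5)² / 610.5 = 4.5147
  white-flowered: (256 − 203.5)² / 203.5 = 13.5442
χ² = 4.5147 + 13.5442 = 18.0589 ≈ 18.059

18.059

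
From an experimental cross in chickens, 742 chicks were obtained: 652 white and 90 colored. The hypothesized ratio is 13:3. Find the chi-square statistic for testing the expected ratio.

21.349

Under the 13:3 hypothesis (Σ ratio = 16, N = 742):
  white: 742 × 13/16 = 602.875
  colored: 742 × 3/16 = 139.125
χ² = Σ (O − E)² / E
  white: (652 − 602.875)² / 602.875 = 4.0029
  colored: (90 − 139.125)² / 139.125 = 17.3460
χ² = 4.0029 + 17.3460 = 21.3489 ≈ 21.349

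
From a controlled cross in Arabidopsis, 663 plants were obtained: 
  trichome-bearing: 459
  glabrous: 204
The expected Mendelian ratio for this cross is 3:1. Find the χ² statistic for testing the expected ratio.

11.769

Expected counts for N = 663 under a 3:1 ratio (total parts = 4):
  trichome-bearing: 663 × 3/4 = 497.25
  glabrous: 663 × 1/4 = 165.75
χ² = Σ (O − E)² / E
  trichome-bearing: (459 − 497.25)² / 497.25 = 2.9423
  glabrous: (204 − 165.75)² / 165.75 = 8.8269
χ² = 2.9423 + 8.8269 = 11.7692 ≈ 11.769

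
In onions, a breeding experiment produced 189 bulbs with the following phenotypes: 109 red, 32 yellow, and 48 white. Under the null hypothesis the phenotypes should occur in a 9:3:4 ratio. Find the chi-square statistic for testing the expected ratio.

The 9:3:4 ratio has 16 parts, so with N = 189 the expected counts are:
  red: 189 × 9/16 = 106.3125
  yellow: 189 × 3/16 = 35.4375
  white: 189 × 4/16 = 47.25
χ² = Σ (O − E)² / E
  red: (109 − 106.3125)² / 106.3125 = 0.0679
  yellow: (32 − 35.4375)² / 35.4375 = 0.3334
  white: (48 − 47.25)² / 47.25 = 0.0119
χ² = 0.0679 + 0.3334 + 0.0119 = 0.4132 ≈ 0.413

0.413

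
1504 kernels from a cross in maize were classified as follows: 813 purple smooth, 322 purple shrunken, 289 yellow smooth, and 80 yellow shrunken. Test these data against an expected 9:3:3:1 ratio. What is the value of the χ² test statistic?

9.220

Expected counts for N = 1504 under a 9:3:3:1 ratio (total parts = 16):
  purple smooth: 1504 × 9/16 = 846
  purple shrunken: 1504 × 3/16 = 282
  yellow smooth: 1504 × 3/16 = 282
  yellow shrunken: 1504 × 1/16 = 94
χ² = Σ (O − E)² / E
  purple smooth: (813 − 846)² / 846 = 1.2872
  purple shrunken: (322 − 282)² / 282 = 5.6738
  yellow smooth: (289 − 282)² / 282 = 0.1738
  yellow shrunken: (80 − 94)² / 94 = 2.0851
χ² = 1.2872 + 5.6738 + 0.1738 + 2.0851 = 9.2199 ≈ 9.220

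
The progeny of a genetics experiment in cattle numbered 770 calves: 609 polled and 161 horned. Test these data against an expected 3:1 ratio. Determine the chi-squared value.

Expected counts for N = 770 under a 3:1 ratio (total parts = 4):
  polled: 770 × 3/4 = 577.5
  horned: 770 × 1/4 = 192.5
χ² = Σ (O − E)² / E
  polled: (609 − 577.5)² / 577.5 = 1.7182
  horned: (161 − 192.5)² / 192.5 = 5.1545
χ² = 1.7182 + 5.1545 = 6.8727 ≈ 6.873

6.873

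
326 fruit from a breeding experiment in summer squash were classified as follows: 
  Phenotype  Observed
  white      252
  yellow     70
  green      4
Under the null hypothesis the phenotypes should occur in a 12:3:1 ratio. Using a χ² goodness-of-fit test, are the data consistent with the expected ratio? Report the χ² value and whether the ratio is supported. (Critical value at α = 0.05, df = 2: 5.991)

Expected counts for N = 326 under a 12:3:1 ratio (total parts = 16):
  white: 326 × 12/16 = 244.5
  yellow: 326 × 3/16 = 61.125
  green: 326 × 1/16 = 20.375
χ² = Σ (O − E)² / E
  white: (252 − 244.5)² / 244.5 = 0.2301
  yellow: (70 − 61.125)² / 61.125 = 1.2886
  green: (4 − 20.375)² / 20.375 = 13.1603
χ² = 0.2301 + 1.2886 + 13.1603 = 14.679
Degrees of freedom = 3 − 1 = 2; critical value at α = 0.05 is 5.991.
Since 14.679 > 5.991, we reject the null hypothesis — the data do not fit the 12:3:1 ratio.

14.679; not consistent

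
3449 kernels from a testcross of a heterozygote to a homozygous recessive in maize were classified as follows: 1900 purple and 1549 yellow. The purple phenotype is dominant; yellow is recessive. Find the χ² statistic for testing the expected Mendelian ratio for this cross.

A testcross of a heterozygote (Aa × aa) gives a 1:1 phenotypic ratio.
The 1:1 ratio has 2 parts, so with N = 3449 the expected counts are:
  purple: 3449 × 1/2 = 1724.5
  yellow: 3449 × 1/2 = 1724.5
χ² = Σ (O − E)² / E
  purple: (1900 − 1724.5)² / 1724.5 = 17.8604
  yellow: (1549 − 1724.5)² / 1724.5 = 17.8604
χ² = 17.8604 + 17.8604 = 35.7208 ≈ 35.721

35.721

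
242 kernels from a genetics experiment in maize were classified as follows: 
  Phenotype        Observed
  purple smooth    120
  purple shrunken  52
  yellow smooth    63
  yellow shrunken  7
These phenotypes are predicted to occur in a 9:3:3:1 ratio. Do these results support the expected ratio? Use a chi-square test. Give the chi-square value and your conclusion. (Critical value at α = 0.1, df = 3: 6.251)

Expected counts for N = 242 under a 9:3:3:1 ratio (total parts = 16):
  purple smooth: 242 × 9/16 = 136.125
  purple shrunken: 242 × 3/16 = 45.375
  yellow smooth: 242 × 3/16 = 45.375
  yellow shrunken: 242 × 1/16 = 15.125
χ² = Σ (O − E)² / E
  purple smooth: (120 − 136.125)² / 136.125 = 1.9101
  purple shrunken: (52 − 45.375)² / 45.375 = 0.9673
  yellow smooth: (63 − 45.375)² / 45.375 = 6.8461
  yellow shrunken: (7 − 15.125)² / 15.125 = 4.3647
χ² = 1.9101 + 0.9673 + 6.8461 + 4.3647 = 14.0882 ≈ 14.088
Degrees of freedom = 4 − 1 = 3; critical value at α = 0.1 is 6.251.
Since 14.088 > 6.251, we reject the null hypothesis — the data do not fit the 9:3:3:1 ratio.

14.088; not consistent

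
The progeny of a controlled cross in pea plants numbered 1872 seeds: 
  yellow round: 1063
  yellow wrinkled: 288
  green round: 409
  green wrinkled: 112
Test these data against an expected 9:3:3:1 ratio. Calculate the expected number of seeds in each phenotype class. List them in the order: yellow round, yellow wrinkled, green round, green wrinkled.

1053, 351, 351, 117

Expected counts for N = 1872 under a 9:3:3:1 ratio (total parts = 16):
  yellow round: 1872 × 9/16 = 1053
  yellow wrinkled: 1872 × 3/16 = 351
  green round: 1872 × 3/16 = 351
  green wrinkled: 1872 × 1/16 = 117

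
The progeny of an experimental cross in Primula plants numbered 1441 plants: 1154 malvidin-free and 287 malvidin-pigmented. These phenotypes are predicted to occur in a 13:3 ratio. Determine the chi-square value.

Under the 13:3 hypothesis (Σ ratio = 16, N = 1441):
  malvidin-free: 1441 × 13/16 = 1170.8125
  malvidin-pigmented: 1441 × 3/16 = 270.1875
χ² = Σ (O − E)² / E
  malvidin-free: (1154 − 1170.8125)² / 1170.8125 = 0.2414
  malvidin-pigmented: (287 − 270.1875)² / 270.1875 = 1.0462
χ² = 0.2414 + 1.0462 = 1.2876 ≈ 1.288

1.288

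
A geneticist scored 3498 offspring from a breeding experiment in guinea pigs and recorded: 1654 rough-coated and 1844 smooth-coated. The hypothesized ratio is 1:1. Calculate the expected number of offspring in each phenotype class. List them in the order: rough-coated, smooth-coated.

1749, 1749

Under the 1:1 hypothesis (Σ ratio = 2, N = 3498):
  rough-coated: 3498 × 1/2 = 1749
  smooth-coated: 3498 × 1/2 = 1749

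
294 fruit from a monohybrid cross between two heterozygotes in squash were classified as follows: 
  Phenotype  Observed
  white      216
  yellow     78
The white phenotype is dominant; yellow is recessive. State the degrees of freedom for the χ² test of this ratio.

For a monohybrid cross between heterozygotes with complete dominance, the expected phenotypic ratio is 3:1.
A goodness-of-fit test with 2 phenotype classes has df = 2 − 1 = 1.

1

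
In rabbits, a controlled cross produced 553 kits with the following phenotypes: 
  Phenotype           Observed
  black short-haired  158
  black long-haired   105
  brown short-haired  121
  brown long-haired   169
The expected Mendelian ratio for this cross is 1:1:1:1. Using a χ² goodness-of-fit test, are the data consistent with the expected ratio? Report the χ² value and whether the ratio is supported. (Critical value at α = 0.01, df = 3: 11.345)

19.810; not consistent

Total ratio parts = 4. Expected numbers out of 553:
  black short-haired: 553 × 1/4 = 138.25
  black long-haired: 553 × 1/4 = 138.25
  brown short-haired: 553 × 1/4 = 138.25
  brown long-haired: 553 × 1/4 = 138.25
χ² = Σ (O − E)² / E
  black short-haired: (158 − 138.25)² / 138.25 = 2.8214
  black long-haired: (105 − 138.25)² / 138.25 = 7.9968
  brown short-haired: (121 − 138.25)² / 138.25 = 2.1524
  brown long-haired: (169 − 138.25)² / 138.25 = 6.8395
χ² = 2.8214 + 7.9968 + 2.1524 + 6.8395 = 19.8101 ≈ 19.810
Degrees of freedom = 4 − 1 = 3; critical value at α = 0.01 is 11.345.
Since 19.810 > 11.345, we reject the null hypothesis — the data do not fit the 1:1:1:1 ratio.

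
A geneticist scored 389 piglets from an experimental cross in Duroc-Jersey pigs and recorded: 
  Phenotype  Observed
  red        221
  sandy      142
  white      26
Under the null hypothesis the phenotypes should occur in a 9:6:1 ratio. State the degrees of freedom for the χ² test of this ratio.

2

A goodness-of-fit test with 3 phenotype classes has df = 3 − 1 = 2.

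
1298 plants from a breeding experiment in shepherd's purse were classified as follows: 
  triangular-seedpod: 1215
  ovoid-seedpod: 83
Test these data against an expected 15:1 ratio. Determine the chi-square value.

Expected counts for N = 1298 under a 15:1 ratio (total parts = 16):
  triangular-seedpod: 1298 × 15/16 = 1216.875
  ovoid-seedpod: 1298 × 1/16 = 81.125
χ² = Σ (O − E)² / E
  triangular-seedpod: (1215 − 1216.875)² / 1216.875 = 0.0029
  ovoid-seedpod: (83 − 81.125)² / 81.125 = 0.0433
χ² = 0.0029 + 0.0433 = 0.0462 ≈ 0.046

0.046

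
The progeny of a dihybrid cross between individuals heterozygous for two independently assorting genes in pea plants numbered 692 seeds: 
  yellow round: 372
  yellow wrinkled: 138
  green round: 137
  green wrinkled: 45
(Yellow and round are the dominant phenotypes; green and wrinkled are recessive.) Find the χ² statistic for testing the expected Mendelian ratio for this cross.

A dihybrid F₂ with independent assortment and complete dominance at both loci gives a 9:3:3:1 phenotypic ratio.
Under the 9:3:3:1 hypothesis (Σ ratio = 16, N = 692):
  yellow round: 692 × 9/16 = 389.25
  yellow wrinkled: 692 × 3/16 = 129.75
  green round: 692 × 3/16 = 129.75
  green wrinkled: 692 × 1/16 = 43.25
χ² = Σ (O − E)² / E
  yellow round: (372 − 389.25)² / 389.25 = 0.7645
  yellow wrinkled: (138 − 129.75)² / 129.75 = 0.5246
  green round: (137 − 129.75)² / 129.75 = 0.4051
  green wrinkled: (45 − 43.25)² / 43.25 = 0.0708
χ² = 0.7645 + 0.5246 + 0.4051 + 0.0708 = 1.765

1.765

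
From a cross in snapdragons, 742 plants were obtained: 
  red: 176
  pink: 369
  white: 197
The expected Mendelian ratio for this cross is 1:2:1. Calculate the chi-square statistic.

Expected counts for N = 742 under a 1:2:1 ratio (total parts = 4):
  red: 742 × 1/4 = 185.5
  pink: 742 × 2/4 = 371
  white: 742 × 1/4 = 185.5
χ² = Σ (O − E)² / E
  red: (176 − 185.5)² / 185.5 = 0.4865
  pink: (369 − 371)² / 371 = 0.0108
  white: (197 − 185.5)² / 185.5 = 0.7129
χ² = 0.4865 + 0.0108 + 0.7129 = 1.2102 ≈ 1.210

1.210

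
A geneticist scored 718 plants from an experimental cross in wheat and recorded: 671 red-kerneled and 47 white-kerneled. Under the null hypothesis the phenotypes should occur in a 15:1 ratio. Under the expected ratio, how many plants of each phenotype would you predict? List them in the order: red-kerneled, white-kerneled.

Total ratio parts = 16. Expected numbers out of 718:
  red-kerneled: 718 × 15/16 = 673.125
  white-kerneled: 718 × 1/16 = 44.875

673.125, 44.875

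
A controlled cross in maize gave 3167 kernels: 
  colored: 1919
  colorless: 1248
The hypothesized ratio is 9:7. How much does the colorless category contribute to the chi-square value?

Under the 9:7 hypothesis (Σ ratio = 16, N = 3167):
  colored: 3167 × 9/16 = 1781.4375
  colorless: 3167 × 7/16 = 1385.5625
Contribution of colorless: (1248 − 1385.5625)² / 1385.5625 = 13.6576

13.658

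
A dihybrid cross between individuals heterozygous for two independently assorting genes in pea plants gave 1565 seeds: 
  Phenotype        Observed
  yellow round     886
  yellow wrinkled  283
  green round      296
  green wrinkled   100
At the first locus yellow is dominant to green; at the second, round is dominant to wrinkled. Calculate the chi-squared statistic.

A dihybrid F₂ with independent assortment and complete dominance at both loci gives a 9:3:3:1 phenotypic ratio.
Under the 9:3:3:1 hypothesis (Σ ratio = 16, N = 1565):
  yellow round: 1565 × 9/16 = 880.3125
  yellow wrinkled: 1565 × 3/16 = 293.4375
  green round: 1565 × 3/16 = 293.4375
  green wrinkled: 1565 × 1/16 = 97.8125
χ² = Σ (O − E)² / E
  yellow round: (886 − 880.3125)² / 880.3125 = 0.0367
  yellow wrinkled: (283 − 293.4375)² / 293.4375 = 0.3713
  green round: (296 − 293.4375)² / 293.4375 = 0.0224
  green wrinkled: (100 − 97.8125)² / 97.8125 = 0.0489
χ² = 0.0367 + 0.3713 + 0.0224 + 0.0489 = 0.4793 ≈ 0.479

0.479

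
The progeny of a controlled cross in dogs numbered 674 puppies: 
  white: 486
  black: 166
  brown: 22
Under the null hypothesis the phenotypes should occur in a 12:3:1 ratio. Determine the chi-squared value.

Expected counts for N = 674 under a 12:3:1 ratio (total parts = 16):
  white: 674 × 12/16 = 505.5
  black: 674 × 3/16 = 126.375
  brown: 674 × 1/16 = 42.125
χ² = Σ (O − E)² / E
  white: (486 − 505.5)² / 505.5 = 0.7522
  black: (166 − 126.375)² / 126.375 = 12.4245
  brown: (22 − 42.125)² / 42.125 = 9.6146
χ² = 0.7522 + 12.4245 + 9.6146 = 22.7913 ≈ 22.791

22.791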